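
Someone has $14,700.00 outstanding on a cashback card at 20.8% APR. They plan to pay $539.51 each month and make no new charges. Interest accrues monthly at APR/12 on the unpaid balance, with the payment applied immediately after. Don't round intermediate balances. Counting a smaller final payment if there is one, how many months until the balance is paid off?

Monthly rate r = 20.8%/12 = 1.73333% = 0.0173333.
Recurrence: B ← B·(1+r) − $539.51.
Month 1: interest $254.80; balance after payment $14,415.29.
Month 2: interest $249.87; balance after payment $14,125.65.
Closed form: n = −ln(1 − rB₀/P)/ln(1+r) = −ln(0.52772)/ln(1.01733) ≈ 37.195, so the balance reaches zero during payment 38.

38 payments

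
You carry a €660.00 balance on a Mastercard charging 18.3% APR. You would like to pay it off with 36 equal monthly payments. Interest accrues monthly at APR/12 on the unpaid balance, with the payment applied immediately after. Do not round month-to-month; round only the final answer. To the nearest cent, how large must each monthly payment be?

Monthly rate r = 18.3%/12 = 1.525% = 0.01525.
Level-payment amortization: P = B₀·r / (1 − (1+r)^(−n)) = 660.00·0.01525 / (1 − 1.01525^(−36)).
Denominator 1 − (1+r)^(−36) = 0.420074686.
P = 10.065 / 0.420074686 ≈ 23.96.

€23.96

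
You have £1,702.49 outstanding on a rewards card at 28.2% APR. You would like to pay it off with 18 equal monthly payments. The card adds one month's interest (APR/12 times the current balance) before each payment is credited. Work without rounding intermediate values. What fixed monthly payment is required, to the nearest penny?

Monthly rate r = 28.2%/12 = 2.35% = 0.0235.
Level-payment amortization: P = B₀·r / (1 − (1+r)^(−n)) = 1702.49·0.0235 / (1 − 1.0235^(−18)).
Denominator 1 − (1+r)^(−18) = 0.341707732.
P = 40.0085 / 0.341707732 ≈ 117.08.

£117.08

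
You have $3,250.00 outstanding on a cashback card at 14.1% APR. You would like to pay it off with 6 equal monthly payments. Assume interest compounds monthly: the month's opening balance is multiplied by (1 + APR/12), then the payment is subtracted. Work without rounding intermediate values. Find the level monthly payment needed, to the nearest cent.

Monthly rate r = 14.1%/12 = 1.175% = 0.01175.
Level-payment amortization: P = B₀·r / (1 − (1+r)^(−n)) = 3250.00·0.01175 / (1 − 1.01175^(−6)).
Denominator 1 − (1+r)^(−6) = 0.0676891862.
P = 38.1875 / 0.0676891862 ≈ 564.16.

$564.16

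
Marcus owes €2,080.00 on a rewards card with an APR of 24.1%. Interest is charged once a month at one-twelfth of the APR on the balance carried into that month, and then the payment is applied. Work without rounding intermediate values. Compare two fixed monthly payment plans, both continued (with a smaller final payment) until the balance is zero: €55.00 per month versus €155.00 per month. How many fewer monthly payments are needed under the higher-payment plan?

Monthly rate r = 24.1%/12 = 2.00833% = 0.0200833.
At €55.00/mo: n = ⌈−ln(1 − rB₀/P)/ln(1+r)⌉ = 72 payments (last €36.94); total interest = total paid − €2,080.00 = €1,861.94.
At €155.00/mo: 16 payments (last €123.17); total interest €368.17.
Payments saved = 72 − 16 = 56.

56 fewer payments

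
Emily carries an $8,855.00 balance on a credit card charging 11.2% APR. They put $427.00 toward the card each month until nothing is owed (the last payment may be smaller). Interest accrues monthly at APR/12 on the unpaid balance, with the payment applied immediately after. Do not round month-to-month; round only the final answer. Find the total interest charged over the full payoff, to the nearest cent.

Monthly rate r = 11.2%/12 = 0.933333% = 0.00933333.
Payoff takes n = ⌈−ln(1 − rB₀/P)/ln(1+r)⌉ = ⌈23.156⌉ = 24 payments; the last is $66.66.
Total paid = 23·$427.00 + $66.66 = $9,887.66.
Total interest = total paid − principal = $9,887.66 − $8,855.00 = $1,032.66.

$1,032.66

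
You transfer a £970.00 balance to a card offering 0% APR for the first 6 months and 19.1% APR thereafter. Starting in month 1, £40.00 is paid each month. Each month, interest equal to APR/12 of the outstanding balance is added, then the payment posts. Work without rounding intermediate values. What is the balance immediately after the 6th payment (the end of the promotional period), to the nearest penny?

£730.00

Promo months 1–6 at r₀ = 0%/12 = 0; months 7+ at r₁ = 19.1%/12 = 0.0159167.
After month 6 (no interest yet): B = £970.00 − 6·£40.00 = £730.00.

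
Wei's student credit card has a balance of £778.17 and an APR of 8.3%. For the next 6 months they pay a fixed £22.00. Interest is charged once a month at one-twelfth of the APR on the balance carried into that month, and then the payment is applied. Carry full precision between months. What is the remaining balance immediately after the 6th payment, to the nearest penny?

£676.72

Monthly rate r = 8.3%/12 = 0.691667% = 0.00691667.
Each month: B ← B·(1+r) − £22.00.
Month 1: interest £5.38; balance after payment £761.55.
Month 2: interest £5.27; balance after payment £744.82.
Month 3: interest £5.15; balance after payment £727.97.
Month 4: interest £5.04; balance after payment £711.01.
Month 5: interest £4.92; balance after payment £693.92.
Month 6: interest £4.80; balance after payment £676.72.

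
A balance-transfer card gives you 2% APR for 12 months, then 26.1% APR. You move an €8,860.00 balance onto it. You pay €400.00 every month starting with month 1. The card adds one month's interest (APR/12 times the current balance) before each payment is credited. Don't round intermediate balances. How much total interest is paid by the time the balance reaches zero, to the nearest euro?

€753

Promo months 1–12 at r₀ = 2%/12 = 0.00166667; months 13+ at r₁ = 26.1%/12 = 0.02175.
After month 12: iterate B ← B·(1+r₀) − €400.00 for 12 months → €4,194.59.
Then at r₁ with €400.00/mo: n₂ = −ln(1 − r₁·B/P)/ln(1+r₁) ≈ 12.03 → 13 more payments.
Total paid = 24·€400.00 + €12.65 = €9,612.65; interest = €9,612.65 − €8,860.00 = €752.65.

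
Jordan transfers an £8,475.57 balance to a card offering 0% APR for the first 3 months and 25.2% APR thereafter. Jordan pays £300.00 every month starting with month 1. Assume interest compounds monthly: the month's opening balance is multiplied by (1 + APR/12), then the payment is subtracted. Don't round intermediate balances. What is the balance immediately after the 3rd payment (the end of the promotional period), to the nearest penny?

Promo months 1–3 at r₀ = 0%/12 = 0; months 4+ at r₁ = 25.2%/12 = 0.021.
After month 3 (no interest yet): B = £8,475.57 − 3·£300.00 = £7,575.57.

£7,575.57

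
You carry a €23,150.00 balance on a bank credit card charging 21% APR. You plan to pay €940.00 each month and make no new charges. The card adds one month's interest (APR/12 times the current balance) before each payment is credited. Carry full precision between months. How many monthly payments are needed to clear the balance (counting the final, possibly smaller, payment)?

Monthly rate r = 21%/12 = 1.75% = 0.0175.
Recurrence: B ← B·(1+r) − €940.00.
Month 1: interest €405.13; balance after payment €22,615.12.
Month 2: interest €395.76; balance after payment €22,070.89.
Closed form: n = −ln(1 − rB₀/P)/ln(1+r) = −ln(0.56902)/ln(1.0175) ≈ 32.501, so the balance reaches zero during payment 33.

33 payments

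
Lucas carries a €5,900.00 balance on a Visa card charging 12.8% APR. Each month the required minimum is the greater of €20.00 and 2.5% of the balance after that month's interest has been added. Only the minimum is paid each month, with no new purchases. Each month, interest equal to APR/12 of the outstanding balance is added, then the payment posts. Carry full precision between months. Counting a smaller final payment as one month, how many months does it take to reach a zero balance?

189 months

Monthly rate r = 12.8%/12 = 1.06667% = 0.0106667.
While 2.5% of the post-interest balance exceeds €20.00, each month B ← (B·(1+r))·(1 − 0.025), i.e. B shrinks by the factor (1+r)·0.975 = 0.9854.
This holds for months 1–137. Entering month 138 the balance is €786.63; 2.5% of the post-interest balance is now below €20.00, so the flat €20.00 minimum applies from here.
From month 138 a fixed €20.00 at rate r clears €786.63 in 52 more payments. Total: 137 + 52 = 189 months.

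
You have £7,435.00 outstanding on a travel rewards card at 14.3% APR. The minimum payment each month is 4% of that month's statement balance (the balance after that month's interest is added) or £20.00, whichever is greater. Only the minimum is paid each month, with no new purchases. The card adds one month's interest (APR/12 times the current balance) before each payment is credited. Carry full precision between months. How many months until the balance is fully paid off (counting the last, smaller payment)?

Monthly rate r = 14.3%/12 = 1.19167% = 0.0119167.
While 4% of the post-interest balance exceeds £20.00, each month B ← (B·(1+r))·(1 − 0.04), i.e. B shrinks by the factor (1+r)·0.96 = 0.97144.
This holds for months 1–94. Entering month 95 the balance is £487.96; 4% of the post-interest balance is now below £20.00, so the flat £20.00 minimum applies from here.
From month 95 a fixed £20.00 at rate r clears £487.96 in 29 more payments. Total: 94 + 29 = 123 months.

123 months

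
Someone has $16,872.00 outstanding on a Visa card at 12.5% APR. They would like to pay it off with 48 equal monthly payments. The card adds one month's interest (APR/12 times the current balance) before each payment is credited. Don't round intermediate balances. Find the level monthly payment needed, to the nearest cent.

Monthly rate r = 12.5%/12 = 1.04167% = 0.0104167.
Level-payment amortization: P = B₀·r / (1 − (1+r)^(−n)) = 16872.00·0.0104167 / (1 − 1.01042^(−48)).
Denominator 1 − (1+r)^(−48) = 0.391898687.
P = 175.75 / 0.391898687 ≈ 448.46.

$448.46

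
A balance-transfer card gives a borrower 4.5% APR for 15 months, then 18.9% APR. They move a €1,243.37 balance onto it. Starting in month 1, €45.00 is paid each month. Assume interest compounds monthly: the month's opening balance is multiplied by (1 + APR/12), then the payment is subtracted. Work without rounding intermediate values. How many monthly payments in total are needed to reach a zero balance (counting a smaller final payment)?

Promo months 1–15 at r₀ = 4.5%/12 = 0.00375; months 16+ at r₁ = 18.9%/12 = 0.01575.
After month 15: iterate B ← B·(1+r₀) − €45.00 for 15 months → €622.17.
Then at r₁ with €45.00/mo: n₂ = −ln(1 − r₁·B/P)/ln(1+r₁) ≈ 15.72 → 16 more payments.

31 months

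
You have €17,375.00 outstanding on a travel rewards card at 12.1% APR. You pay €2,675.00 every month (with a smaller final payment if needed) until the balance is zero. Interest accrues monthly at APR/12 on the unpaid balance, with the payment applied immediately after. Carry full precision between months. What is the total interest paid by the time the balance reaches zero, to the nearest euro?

Monthly rate r = 12.1%/12 = 1.00833% = 0.0100833.
Payoff takes n = ⌈−ln(1 − rB₀/P)/ln(1+r)⌉ = ⌈6.752⌉ = 7 payments; the last is €2,013.07.
Total paid = 6·€2,675.00 + €2,013.07 = €18,063.07.
Total interest = total paid − principal = €18,063.07 − €17,375.00 = €688.07.

€688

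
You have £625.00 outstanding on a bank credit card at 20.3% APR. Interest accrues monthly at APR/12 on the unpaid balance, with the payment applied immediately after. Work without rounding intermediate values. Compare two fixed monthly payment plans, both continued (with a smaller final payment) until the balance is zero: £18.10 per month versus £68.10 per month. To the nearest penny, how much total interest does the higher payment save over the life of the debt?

Monthly rate r = 20.3%/12 = 1.69167% = 0.0169167.
At £18.10/mo: n = ⌈−ln(1 − rB₀/P)/ln(1+r)⌉ = 53 payments (last £5.53); total interest = total paid − £625.00 = £321.73.
At £68.10/mo: 11 payments (last £3.97); total interest £59.97.
Interest saved = £321.73 − £59.97 = £261.76.

£261.76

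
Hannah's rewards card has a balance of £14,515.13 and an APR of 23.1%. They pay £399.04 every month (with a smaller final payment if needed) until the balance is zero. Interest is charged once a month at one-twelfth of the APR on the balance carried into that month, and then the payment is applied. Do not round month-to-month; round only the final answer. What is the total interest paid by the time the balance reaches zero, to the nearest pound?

Monthly rate r = 23.1%/12 = 1.925% = 0.01925.
Payoff takes n = ⌈−ln(1 − rB₀/P)/ln(1+r)⌉ = ⌈63.183⌉ = 64 payments; the last is £73.51.
Total paid = 63·£399.04 + £73.51 = £25,213.03.
Total interest = total paid − principal = £25,213.03 − £14,515.13 = £10,697.90.

£10,698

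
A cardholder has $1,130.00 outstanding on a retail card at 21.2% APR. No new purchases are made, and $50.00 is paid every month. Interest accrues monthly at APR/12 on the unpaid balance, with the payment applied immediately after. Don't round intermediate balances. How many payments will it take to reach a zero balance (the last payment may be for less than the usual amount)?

Monthly rate r = 21.2%/12 = 1.76667% = 0.0176667.
Recurrence: B ← B·(1+r) − $50.00.
Month 1: interest $19.96; balance after payment $1,099.96.
Month 2: interest $19.43; balance after payment $1,069.40.
Closed form: n = −ln(1 − rB₀/P)/ln(1+r) = −ln(0.60073)/ln(1.01767) ≈ 29.100, so the balance reaches zero during payment 30.

30 months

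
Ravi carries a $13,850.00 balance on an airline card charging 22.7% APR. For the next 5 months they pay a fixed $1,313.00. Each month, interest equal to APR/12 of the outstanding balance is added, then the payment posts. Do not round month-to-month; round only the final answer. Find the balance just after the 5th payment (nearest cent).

$8,392.37

Monthly rate r = 22.7%/12 = 1.89167% = 0.0189167.
Each month: B ← B·(1+r) − $1,313.00.
Month 1: interest $262.00; balance after payment $12,799.00.
Month 2: interest $242.11; balance after payment $11,728.11.
Month 3: interest $221.86; balance after payment $10,636.97.
Month 4: interest $201.22; balance after payment $9,525.18.
Month 5: interest $180.18; balance after payment $8,392.37.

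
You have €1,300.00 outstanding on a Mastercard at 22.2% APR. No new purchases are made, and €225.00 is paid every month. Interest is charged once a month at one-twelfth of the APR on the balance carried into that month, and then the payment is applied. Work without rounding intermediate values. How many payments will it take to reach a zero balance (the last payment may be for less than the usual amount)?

Monthly rate r = 22.2%/12 = 1.85% = 0.0185.
Recurrence: B ← B·(1+r) − €225.00.
Month 1: interest €24.05; balance after payment €1,099.05.
Month 2: interest €20.33; balance after payment €894.38.
Closed form: n = −ln(1 − rB₀/P)/ln(1+r) = −ln(0.89311)/ln(1.0185) ≈ 6.167, so the balance reaches zero during payment 7.

7 months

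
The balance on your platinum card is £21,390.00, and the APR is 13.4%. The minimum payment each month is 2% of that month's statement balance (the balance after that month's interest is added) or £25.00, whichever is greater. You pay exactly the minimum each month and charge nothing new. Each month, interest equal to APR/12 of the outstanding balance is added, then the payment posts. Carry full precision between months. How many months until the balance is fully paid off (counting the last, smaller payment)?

386 months

Monthly rate r = 13.4%/12 = 1.11667% = 0.0111667.
While 2% of the post-interest balance exceeds £25.00, each month B ← (B·(1+r))·(1 − 0.02), i.e. B shrinks by the factor (1+r)·0.98 = 0.99094.
This holds for months 1–314. Entering month 315 the balance is £1,228.97; 2% of the post-interest balance is now below £25.00, so the flat £25.00 minimum applies from here.
From month 315 a fixed £25.00 at rate r clears £1,228.97 in 72 more payments. Total: 314 + 72 = 386 months.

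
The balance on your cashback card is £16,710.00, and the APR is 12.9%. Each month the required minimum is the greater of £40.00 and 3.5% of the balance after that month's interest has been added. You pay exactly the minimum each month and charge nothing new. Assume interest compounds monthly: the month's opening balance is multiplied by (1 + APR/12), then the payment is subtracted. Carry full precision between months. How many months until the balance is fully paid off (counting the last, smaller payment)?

142 months

Monthly rate r = 12.9%/12 = 1.075% = 0.01075.
While 3.5% of the post-interest balance exceeds £40.00, each month B ← (B·(1+r))·(1 − 0.035), i.e. B shrinks by the factor (1+r)·0.965 = 0.97537.
This holds for months 1–109. Entering month 110 the balance is £1,103.12; 3.5% of the post-interest balance is now below £40.00, so the flat £40.00 minimum applies from here.
From month 110 a fixed £40.00 at rate r clears £1,103.12 in 33 more payments. Total: 109 + 33 = 142 months.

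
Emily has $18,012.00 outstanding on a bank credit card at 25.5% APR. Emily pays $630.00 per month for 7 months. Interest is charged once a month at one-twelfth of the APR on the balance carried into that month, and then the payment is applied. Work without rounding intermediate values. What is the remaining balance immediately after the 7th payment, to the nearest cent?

$16,166.96

Monthly rate r = 25.5%/12 = 2.125% = 0.02125.
Each month: B ← B·(1+r) − $630.00.
Month 1: interest $382.76; balance after payment $17,764.76.
Month 2: interest $377.50; balance after payment $17,512.26.
Month 3: interest $372.14; balance after payment $17,254.39.
Month 4: interest $366.66; balance after payment $16,991.05.
Month 5: interest $361.06; balance after payment $16,722.11.
Month 6: interest $355.34; balance after payment $16,447.45.
Month 7: interest $349.51; balance after payment $16,166.96.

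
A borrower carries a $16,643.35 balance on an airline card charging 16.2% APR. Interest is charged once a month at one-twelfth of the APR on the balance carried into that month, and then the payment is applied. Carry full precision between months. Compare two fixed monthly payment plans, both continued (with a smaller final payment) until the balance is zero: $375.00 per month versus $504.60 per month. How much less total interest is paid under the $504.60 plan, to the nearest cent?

Monthly rate r = 16.2%/12 = 1.35% = 0.0135.
At $375.00/mo: n = ⌈−ln(1 − rB₀/P)/ln(1+r)⌉ = 69 payments (last $65.68); total interest = total paid − $16,643.35 = $8,922.33.
At $504.60/mo: 44 payments (last $476.73); total interest $5,531.18.
Interest saved = $8,922.33 − $5,531.18 = $3,391.15.

$3,391.15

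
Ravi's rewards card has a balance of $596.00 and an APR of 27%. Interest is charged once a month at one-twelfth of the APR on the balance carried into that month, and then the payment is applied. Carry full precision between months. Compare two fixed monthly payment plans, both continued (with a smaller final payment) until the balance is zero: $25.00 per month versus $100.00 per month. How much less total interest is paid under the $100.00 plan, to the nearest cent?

Monthly rate r = 27%/12 = 2.25% = 0.0225.
At $25.00/mo: n = ⌈−ln(1 − rB₀/P)/ln(1+r)⌉ = 35 payments (last $13.79); total interest = total paid − $596.00 = $267.79.
At $100.00/mo: 7 payments (last $47.39); total interest $51.39.
Interest saved = $267.79 − $51.39 = $216.40.

$216.40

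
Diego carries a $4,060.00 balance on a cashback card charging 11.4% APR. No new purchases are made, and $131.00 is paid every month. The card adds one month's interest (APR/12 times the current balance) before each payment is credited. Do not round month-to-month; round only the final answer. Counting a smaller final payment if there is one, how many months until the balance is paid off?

Monthly rate r = 11.4%/12 = 0.95% = 0.0095.
Recurrence: B ← B·(1+r) − $131.00.
Month 1: interest $38.57; balance after payment $3,967.57.
Month 2: interest $37.69; balance after payment $3,874.26.
Closed form: n = −ln(1 − rB₀/P)/ln(1+r) = −ln(0.70557)/ln(1.0095) ≈ 36.884, so the balance reaches zero during payment 37.

37 payments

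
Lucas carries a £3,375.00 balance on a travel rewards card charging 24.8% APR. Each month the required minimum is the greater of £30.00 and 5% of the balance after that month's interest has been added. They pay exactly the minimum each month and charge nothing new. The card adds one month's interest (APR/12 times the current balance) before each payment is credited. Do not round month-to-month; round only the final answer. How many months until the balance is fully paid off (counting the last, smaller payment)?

83 months

Monthly rate r = 24.8%/12 = 2.06667% = 0.0206667.
While 5% of the post-interest balance exceeds £30.00, each month B ← (B·(1+r))·(1 − 0.05), i.e. B shrinks by the factor (1+r)·0.95 = 0.96963.
This holds for months 1–57. Entering month 58 the balance is £581.97; 5% of the post-interest balance is now below £30.00, so the flat £30.00 minimum applies from here.
From month 58 a fixed £30.00 at rate r clears £581.97 in 26 more payments. Total: 57 + 26 = 83 months.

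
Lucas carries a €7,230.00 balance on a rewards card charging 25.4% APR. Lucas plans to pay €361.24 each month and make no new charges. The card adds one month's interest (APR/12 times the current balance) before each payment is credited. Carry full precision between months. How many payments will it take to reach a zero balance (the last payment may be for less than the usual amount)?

Monthly rate r = 25.4%/12 = 2.11667% = 0.0211667.
Recurrence: B ← B·(1+r) − €361.24.
Month 1: interest €153.03; balance after payment €7,021.80.
Month 2: interest €148.63; balance after payment €6,809.18.
Closed form: n = −ln(1 − rB₀/P)/ln(1+r) = −ln(0.57636)/ln(1.02117) ≈ 26.307, so the balance reaches zero during payment 27.

27 payments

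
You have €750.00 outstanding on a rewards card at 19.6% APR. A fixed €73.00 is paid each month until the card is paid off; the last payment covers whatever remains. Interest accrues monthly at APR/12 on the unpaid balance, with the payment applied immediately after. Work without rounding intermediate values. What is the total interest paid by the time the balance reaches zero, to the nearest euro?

Monthly rate r = 19.6%/12 = 1.63333% = 0.0163333.
Payoff takes n = ⌈−ln(1 − rB₀/P)/ln(1+r)⌉ = ⌈11.338⌉ = 12 payments; the last is €24.81.
Total paid = 11·€73.00 + €24.81 = €827.81.
Total interest = total paid − principal = €827.81 − €750.00 = €77.81.

€78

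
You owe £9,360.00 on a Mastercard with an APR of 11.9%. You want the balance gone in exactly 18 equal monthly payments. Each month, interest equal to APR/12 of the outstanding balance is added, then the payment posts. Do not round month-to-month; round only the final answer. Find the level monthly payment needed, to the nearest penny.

Monthly rate r = 11.9%/12 = 0.991667% = 0.00991667.
Level-payment amortization: P = B₀·r / (1 − (1+r)^(−n)) = 9360.00·0.00991667 / (1 − 1.00992^(−18)).
Denominator 1 − (1+r)^(−18) = 0.162740102.
P = 92.82 / 0.162740102 ≈ 570.36.

£570.36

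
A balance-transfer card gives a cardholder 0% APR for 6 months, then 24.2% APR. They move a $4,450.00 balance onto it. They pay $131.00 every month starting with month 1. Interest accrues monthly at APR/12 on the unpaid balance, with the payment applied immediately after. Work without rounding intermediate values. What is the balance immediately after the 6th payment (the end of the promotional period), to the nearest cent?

Promo months 1–6 at r₀ = 0%/12 = 0; months 7+ at r₁ = 24.2%/12 = 0.0201667.
After month 6 (no interest yet): B = $4,450.00 − 6·$131.00 = $3,664.00.

$3,664.00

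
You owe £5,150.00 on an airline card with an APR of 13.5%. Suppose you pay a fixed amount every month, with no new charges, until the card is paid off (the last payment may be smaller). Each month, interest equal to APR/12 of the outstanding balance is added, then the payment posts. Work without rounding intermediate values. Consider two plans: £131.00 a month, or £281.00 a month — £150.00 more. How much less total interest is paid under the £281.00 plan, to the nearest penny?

£1,037.09

Monthly rate r = 13.5%/12 = 1.125% = 0.01125.
At £131.00/mo: n = ⌈−ln(1 − rB₀/P)/ln(1+r)⌉ = 53 payments (last £25.27); total interest = total paid − £5,150.00 = £1,687.27.
At £281.00/mo: 21 payments (last £180.18); total interest £650.18.
Interest saved = £1,687.27 − £650.18 = £1,037.09.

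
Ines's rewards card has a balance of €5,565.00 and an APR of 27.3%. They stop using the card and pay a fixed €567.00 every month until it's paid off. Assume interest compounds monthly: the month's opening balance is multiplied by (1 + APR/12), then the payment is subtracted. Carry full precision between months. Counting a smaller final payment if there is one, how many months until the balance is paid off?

12 payments

Monthly rate r = 27.3%/12 = 2.275% = 0.02275.
Recurrence: B ← B·(1+r) − €567.00.
Month 1: interest €126.60; balance after payment €5,124.60.
Month 2: interest €116.58; balance after payment €4,674.19.
Closed form: n = −ln(1 − rB₀/P)/ln(1+r) = −ln(0.77671)/ln(1.02275) ≈ 11.233, so the balance reaches zero during payment 12.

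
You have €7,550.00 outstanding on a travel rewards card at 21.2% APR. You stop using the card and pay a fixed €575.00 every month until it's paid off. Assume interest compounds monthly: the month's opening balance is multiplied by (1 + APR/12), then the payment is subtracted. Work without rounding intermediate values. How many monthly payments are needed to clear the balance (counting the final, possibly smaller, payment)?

Monthly rate r = 21.2%/12 = 1.76667% = 0.0176667.
Recurrence: B ← B·(1+r) − €575.00.
Month 1: interest €133.38; balance after payment €7,108.38.
Month 2: interest €125.58; balance after payment €6,658.96.
Closed form: n = −ln(1 − rB₀/P)/ln(1+r) = −ln(0.76803)/ln(1.01767) ≈ 15.071, so the balance reaches zero during payment 16.

16 months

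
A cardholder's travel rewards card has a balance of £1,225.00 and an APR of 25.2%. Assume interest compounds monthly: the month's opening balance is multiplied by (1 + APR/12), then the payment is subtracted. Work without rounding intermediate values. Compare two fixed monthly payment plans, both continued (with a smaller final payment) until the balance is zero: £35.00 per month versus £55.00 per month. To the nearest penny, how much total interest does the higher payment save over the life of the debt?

£567.59

Monthly rate r = 25.2%/12 = 2.1% = 0.021.
At £35.00/mo: n = ⌈−ln(1 − rB₀/P)/ln(1+r)⌉ = 64 payments (last £31.57); total interest = total paid − £1,225.00 = £1,011.57.
At £55.00/mo: 31 payments (last £18.98); total interest £443.98.
Interest saved = £1,011.57 − £443.98 = £567.59.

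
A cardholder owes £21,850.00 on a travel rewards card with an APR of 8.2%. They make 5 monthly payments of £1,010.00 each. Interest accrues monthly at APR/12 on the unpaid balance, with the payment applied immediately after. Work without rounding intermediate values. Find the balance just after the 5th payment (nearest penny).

Monthly rate r = 8.2%/12 = 0.683333% = 0.00683333.
Each month: B ← B·(1+r) − £1,010.00.
Month 1: interest £149.31; balance after payment £20,989.31.
Month 2: interest £143.43; balance after payment £20,122.74.
Month 3: interest £137.51; balance after payment £19,250.24.
Month 4: interest £131.54; balance after payment £18,371.78.
Month 5: interest £125.54; balance after payment £17,487.32.

£17,487.32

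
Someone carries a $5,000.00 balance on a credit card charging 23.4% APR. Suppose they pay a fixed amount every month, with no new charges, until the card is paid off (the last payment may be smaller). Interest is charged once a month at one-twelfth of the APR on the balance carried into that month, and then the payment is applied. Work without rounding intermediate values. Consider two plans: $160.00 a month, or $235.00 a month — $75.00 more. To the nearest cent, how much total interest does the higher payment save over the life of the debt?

Monthly rate r = 23.4%/12 = 1.95% = 0.0195.
At $160.00/mo: n = ⌈−ln(1 − rB₀/P)/ln(1+r)⌉ = 49 payments (last $108.18); total interest = total paid − $5,000.00 = $2,788.18.
At $235.00/mo: 28 payments (last $177.22); total interest $1,522.22.
Interest saved = $2,788.18 − $1,522.22 = $1,265.96.

$1,265.96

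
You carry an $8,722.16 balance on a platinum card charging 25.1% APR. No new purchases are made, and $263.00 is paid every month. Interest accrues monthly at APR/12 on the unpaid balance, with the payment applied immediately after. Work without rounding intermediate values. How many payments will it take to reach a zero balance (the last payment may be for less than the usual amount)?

58 payments

Monthly rate r = 25.1%/12 = 2.09167% = 0.0209167.
Recurrence: B ← B·(1+r) − $263.00.
Month 1: interest $182.44; balance after payment $8,641.60.
Month 2: interest $180.75; balance after payment $8,559.35.
Closed form: n = −ln(1 − rB₀/P)/ln(1+r) = −ln(0.30632)/ln(1.02092) ≈ 57.154, so the balance reaches zero during payment 58.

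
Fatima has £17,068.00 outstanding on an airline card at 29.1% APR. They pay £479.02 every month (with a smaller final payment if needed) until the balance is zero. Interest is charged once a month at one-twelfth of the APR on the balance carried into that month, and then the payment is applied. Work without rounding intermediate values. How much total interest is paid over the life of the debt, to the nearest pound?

£22,827

Monthly rate r = 29.1%/12 = 2.425% = 0.02425.
Payoff takes n = ⌈−ln(1 − rB₀/P)/ln(1+r)⌉ = ⌈83.282⌉ = 84 payments; the last is £136.36.
Total paid = 83·£479.02 + £136.36 = £39,895.02.
Total interest = total paid − principal = £39,895.02 − £17,068.00 = £22,827.02.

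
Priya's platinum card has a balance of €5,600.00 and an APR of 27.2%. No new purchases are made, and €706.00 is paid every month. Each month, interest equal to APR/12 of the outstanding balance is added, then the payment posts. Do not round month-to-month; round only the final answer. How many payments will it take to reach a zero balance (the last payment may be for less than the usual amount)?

9 payments

Monthly rate r = 27.2%/12 = 2.26667% = 0.0226667.
Recurrence: B ← B·(1+r) − €706.00.
Month 1: interest €126.93; balance after payment €5,020.93.
Month 2: interest €113.81; balance after payment €4,428.74.
Closed form: n = −ln(1 − rB₀/P)/ln(1+r) = −ln(0.82021)/ln(1.02267) ≈ 8.843, so the balance reaches zero during payment 9.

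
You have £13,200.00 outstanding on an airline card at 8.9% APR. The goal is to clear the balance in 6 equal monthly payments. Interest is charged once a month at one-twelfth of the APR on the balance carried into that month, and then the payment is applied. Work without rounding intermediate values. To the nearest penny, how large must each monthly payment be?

£2,257.46

Monthly rate r = 8.9%/12 = 0.741667% = 0.00741667.
Level-payment amortization: P = B₀·r / (1 − (1+r)^(−n)) = 13200.00·0.00741667 / (1 − 1.00742^(−6)).
Denominator 1 − (1+r)^(−6) = 0.0433673247.
P = 97.9 / 0.0433673247 ≈ 2257.46.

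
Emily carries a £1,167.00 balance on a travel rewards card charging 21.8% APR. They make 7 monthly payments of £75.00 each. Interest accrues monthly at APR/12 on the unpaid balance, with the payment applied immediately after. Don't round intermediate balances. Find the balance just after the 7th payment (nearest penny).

£769.25

Monthly rate r = 21.8%/12 = 1.81667% = 0.0181667.
Each month: B ← B·(1+r) − £75.00.
Month 1: interest £21.20; balance after payment £1,113.20.
Month 2: interest £20.22; balance after payment £1,058.42.
Month 3: interest £19.23; balance after payment £1,002.65.
Month 4: interest £18.21; balance after payment £945.87.
Month 5: interest £17.18; balance after payment £888.05.
Month 6: interest £16.13; balance after payment £829.18.
Month 7: interest £15.06; balance after payment £769.25.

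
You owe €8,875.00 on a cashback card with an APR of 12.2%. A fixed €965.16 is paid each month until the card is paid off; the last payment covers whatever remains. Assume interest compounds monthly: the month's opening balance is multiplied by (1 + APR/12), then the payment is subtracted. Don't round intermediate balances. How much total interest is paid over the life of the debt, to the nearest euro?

€491

Monthly rate r = 12.2%/12 = 1.01667% = 0.0101667.
Payoff takes n = ⌈−ln(1 − rB₀/P)/ln(1+r)⌉ = ⌈9.703⌉ = 10 payments; the last is €679.52.
Total paid = 9·€965.16 + €679.52 = €9,365.96.
Total interest = total paid − principal = €9,365.96 − €8,875.00 = €490.96.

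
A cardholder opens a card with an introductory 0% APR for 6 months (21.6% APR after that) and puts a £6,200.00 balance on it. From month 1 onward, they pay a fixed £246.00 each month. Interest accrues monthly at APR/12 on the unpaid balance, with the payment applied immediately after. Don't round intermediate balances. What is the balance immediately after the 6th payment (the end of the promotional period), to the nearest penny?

£4,724.00

Promo months 1–6 at r₀ = 0%/12 = 0; months 7+ at r₁ = 21.6%/12 = 0.018.
After month 6 (no interest yet): B = £6,200.00 − 6·£246.00 = £4,724.00.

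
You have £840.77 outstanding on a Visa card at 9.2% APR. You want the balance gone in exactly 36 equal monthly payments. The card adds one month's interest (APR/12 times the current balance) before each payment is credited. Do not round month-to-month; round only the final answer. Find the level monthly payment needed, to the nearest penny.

Monthly rate r = 9.2%/12 = 0.766667% = 0.00766667.
Level-payment amortization: P = B₀·r / (1 − (1+r)^(−n)) = 840.77·0.00766667 / (1 − 1.00767^(−36)).
Denominator 1 − (1+r)^(−36) = 0.240387904.
P = 6.4459 / 0.240387904 ≈ 26.81.

£26.81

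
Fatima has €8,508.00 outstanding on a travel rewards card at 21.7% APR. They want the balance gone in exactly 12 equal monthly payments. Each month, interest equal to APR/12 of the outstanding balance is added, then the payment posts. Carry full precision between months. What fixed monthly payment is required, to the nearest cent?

Monthly rate r = 21.7%/12 = 1.80833% = 0.0180833.
Level-payment amortization: P = B₀·r / (1 − (1+r)^(−n)) = 8508.00·0.0180833 / (1 − 1.01808^(−12)).
Denominator 1 − (1+r)^(−12) = 0.193507996.
P = 153.853 / 0.193507996 ≈ 795.07.

€795.07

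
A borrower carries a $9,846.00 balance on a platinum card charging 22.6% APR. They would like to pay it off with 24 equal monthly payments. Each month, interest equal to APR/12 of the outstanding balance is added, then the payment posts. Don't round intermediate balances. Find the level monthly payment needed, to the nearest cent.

$513.71

Monthly rate r = 22.6%/12 = 1.88333% = 0.0188333.
Level-payment amortization: P = B₀·r / (1 − (1+r)^(−n)) = 9846.00·0.0188333 / (1 − 1.01883^(−24)).
Denominator 1 − (1+r)^(−24) = 0.360965198.
P = 185.433 / 0.360965198 ≈ 513.71.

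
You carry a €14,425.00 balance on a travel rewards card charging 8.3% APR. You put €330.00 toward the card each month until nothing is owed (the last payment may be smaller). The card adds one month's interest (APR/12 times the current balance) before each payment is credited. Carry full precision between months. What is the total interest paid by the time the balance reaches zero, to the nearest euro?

€2,812

Monthly rate r = 8.3%/12 = 0.691667% = 0.00691667.
Payoff takes n = ⌈−ln(1 − rB₀/P)/ln(1+r)⌉ = ⌈52.232⌉ = 53 payments; the last is €76.71.
Total paid = 52·€330.00 + €76.71 = €17,236.71.
Total interest = total paid − principal = €17,236.71 − €14,425.00 = €2,811.71.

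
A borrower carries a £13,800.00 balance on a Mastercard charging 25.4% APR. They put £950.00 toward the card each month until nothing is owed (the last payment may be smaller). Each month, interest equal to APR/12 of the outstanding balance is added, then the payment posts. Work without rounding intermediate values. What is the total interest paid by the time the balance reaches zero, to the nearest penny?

Monthly rate r = 25.4%/12 = 2.11667% = 0.0211667.
Payoff takes n = ⌈−ln(1 − rB₀/P)/ln(1+r)⌉ = ⌈17.541⌉ = 18 payments; the last is £516.39.
Total paid = 17·£950.00 + £516.39 = £16,666.39.
Total interest = total paid − principal = £16,666.39 − £13,800.00 = £2,866.39.

£2,866.39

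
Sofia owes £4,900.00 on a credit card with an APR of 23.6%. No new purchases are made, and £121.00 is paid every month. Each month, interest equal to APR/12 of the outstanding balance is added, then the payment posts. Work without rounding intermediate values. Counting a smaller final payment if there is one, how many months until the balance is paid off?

82 payments

Monthly rate r = 23.6%/12 = 1.96667% = 0.0196667.
Recurrence: B ← B·(1+r) − £121.00.
Month 1: interest £96.37; balance after payment £4,875.37.
Month 2: interest £95.88; balance after payment £4,850.25.
Closed form: n = −ln(1 − rB₀/P)/ln(1+r) = −ln(0.20358)/ln(1.01967) ≈ 81.727, so the balance reaches zero during payment 82.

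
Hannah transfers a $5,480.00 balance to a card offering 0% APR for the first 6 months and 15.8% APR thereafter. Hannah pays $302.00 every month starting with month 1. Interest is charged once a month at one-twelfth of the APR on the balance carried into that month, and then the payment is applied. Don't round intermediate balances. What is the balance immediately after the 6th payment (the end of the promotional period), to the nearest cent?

Promo months 1–6 at r₀ = 0%/12 = 0; months 7+ at r₁ = 15.8%/12 = 0.0131667.
After month 6 (no interest yet): B = $5,480.00 − 6·$302.00 = $3,668.00.

$3,668.00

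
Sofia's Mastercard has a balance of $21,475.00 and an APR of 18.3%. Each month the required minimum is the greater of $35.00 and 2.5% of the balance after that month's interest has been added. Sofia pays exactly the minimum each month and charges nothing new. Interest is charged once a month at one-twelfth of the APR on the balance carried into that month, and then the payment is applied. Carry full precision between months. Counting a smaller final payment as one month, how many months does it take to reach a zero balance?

Monthly rate r = 18.3%/12 = 1.525% = 0.01525.
While 2.5% of the post-interest balance exceeds $35.00, each month B ← (B·(1+r))·(1 − 0.025), i.e. B shrinks by the factor (1+r)·0.975 = 0.98987.
This holds for months 1–270. Entering month 271 the balance is $1,373.69; 2.5% of the post-interest balance is now below $35.00, so the flat $35.00 minimum applies from here.
From month 271 a fixed $35.00 at rate r clears $1,373.69 in 61 more payments. Total: 270 + 61 = 331 months.

331 months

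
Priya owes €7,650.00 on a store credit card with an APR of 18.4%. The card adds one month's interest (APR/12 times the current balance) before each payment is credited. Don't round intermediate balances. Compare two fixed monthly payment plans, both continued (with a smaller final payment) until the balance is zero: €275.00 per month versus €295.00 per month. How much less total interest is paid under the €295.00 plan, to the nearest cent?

Monthly rate r = 18.4%/12 = 1.53333% = 0.0153333.
At €275.00/mo: n = ⌈−ln(1 − rB₀/P)/ln(1+r)⌉ = 37 payments (last €149.90); total interest = total paid − €7,650.00 = €2,399.90.
At €295.00/mo: 34 payments (last €91.96); total interest €2,176.96.
Interest saved = €2,399.90 − €2,176.96 = €222.94.

€222.94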